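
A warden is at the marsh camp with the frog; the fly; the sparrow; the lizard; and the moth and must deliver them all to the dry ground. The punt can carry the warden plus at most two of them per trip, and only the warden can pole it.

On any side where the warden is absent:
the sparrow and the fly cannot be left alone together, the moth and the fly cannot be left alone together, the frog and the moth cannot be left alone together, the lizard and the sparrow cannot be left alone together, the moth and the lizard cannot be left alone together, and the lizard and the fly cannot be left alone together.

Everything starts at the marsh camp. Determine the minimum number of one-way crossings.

impossible

Whatever the first load, the items left behind include a forbidden pair without the warden. No opening move is safe, so no plan exists.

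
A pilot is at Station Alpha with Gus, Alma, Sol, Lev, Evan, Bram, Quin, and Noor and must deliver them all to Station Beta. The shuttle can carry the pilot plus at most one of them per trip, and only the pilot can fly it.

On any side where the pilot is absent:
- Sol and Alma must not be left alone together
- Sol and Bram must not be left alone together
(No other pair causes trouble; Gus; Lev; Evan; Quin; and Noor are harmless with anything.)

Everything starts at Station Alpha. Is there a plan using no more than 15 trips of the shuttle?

Counting alone: the pilot can take at most 1 across per trip to Station Beta, so moving all 8 needs at least 8 loaded trips out, with a return between consecutive ones — at least 15 crossings.
The safety rule pushes this higher. Following every safe sequence of crossings, the most of the 8 that can be at Station Beta as the shuttle arrives there on crossing 15 is 7 — never all 8.
So the move cannot be finished within 15 crossings. (The shortest complete plan takes 17:)
1. Pilot goes to Station Beta with Sol.  [Station Alpha: Alma, Bram, Evan, Gus, Lev, Noor, Quin | Station Beta: Sol]
2. Pilot goes back to Station Alpha alone.  [Station Alpha: Alma, Bram, Evan, Gus, Lev, Noor, Quin | Station Beta: Sol]
3. Pilot goes to Station Beta with Gus.  [Station Alpha: Alma, Bram, Evan, Lev, Noor, Quin | Station Beta: Gus, Sol]
4. Pilot goes back to Station Alpha alone.  [Station Alpha: Alma, Bram, Evan, Lev, Noor, Quin | Station Beta: Gus, Sol]
5. Pilot goes to Station Beta with Alma.  [Station Alpha: Bram, Evan, Lev, Noor, Quin | Station Beta: Alma, Gus, Sol]
6. Pilot goes back to Station Alpha with Sol.  [Station Alpha: Bram, Evan, Lev, Noor, Quin, Sol | Station Beta: Alma, Gus]
7. Pilot goes to Station Beta with Bram.  [Station Alpha: Evan, Lev, Noor, Quin, Sol | Station Beta: Alma, Bram, Gus]
8. Pilot goes back to Station Alpha alone.  [Station Alpha: Evan, Lev, Noor, Quin, Sol | Station Beta: Alma, Bram, Gus]
9. Pilot goes to Station Beta with Lev.  [Station Alpha: Evan, Noor, Quin, Sol | Station Beta: Alma, Bram, Gus, Lev]
10. Pilot goes back to Station Alpha alone.  [Station Alpha: Evan, Noor, Quin, Sol | Station Beta: Alma, Bram, Gus, Lev]
11. Pilot goes to Station Beta with Evan.  [Station Alpha: Noor, Quin, Sol | Station Beta: Alma, Bram, Evan, Gus, Lev]
12. Pilot goes back to Station Alpha alone.  [Station Alpha: Noor, Quin, Sol | Station Beta: Alma, Bram, Evan, Gus, Lev]
13. Pilot goes to Station Beta with Quin.  [Station Alpha: Noor, Sol | Station Beta: Alma, Bram, Evan, Gus, Lev, Quin]
14. Pilot goes back to Station Alpha alone.  [Station Alpha: Noor, Sol | Station Beta: Alma, Bram, Evan, Gus, Lev, Quin]
15. Pilot goes to Station Beta with Noor.  [Station Alpha: Sol | Station Beta: Alma, Bram, Evan, Gus, Lev, Noor, Quin]
16. Pilot goes back to Station Alpha alone.  [Station Alpha: Sol | Station Beta: Alma, Bram, Evan, Gus, Lev, Noor, Quin]
17. Pilot goes to Station Beta with Sol.  [Station Alpha: — | Station Beta: Alma, Bram, Evan, Gus, Lev, Noor, Quin, Sol]

No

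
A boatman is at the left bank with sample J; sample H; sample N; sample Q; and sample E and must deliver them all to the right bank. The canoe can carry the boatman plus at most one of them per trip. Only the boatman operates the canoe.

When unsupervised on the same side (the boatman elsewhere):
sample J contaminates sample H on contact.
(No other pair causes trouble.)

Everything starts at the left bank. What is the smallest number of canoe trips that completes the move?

9

Counting alone: the boatman can take at most 1 across per trip to the right bank, so moving all 5 needs at least 5 loaded trips out, with a return between consecutive ones — at least 9 crossings.
The plan below uses exactly 9 crossings, so it is optimal:
1. Boatman goes to the right bank with sample J.  [the left bank: sample E, sample H, sample N, sample Q | the right bank: sample J]
2. Boatman goes back to the left bank alone.  [the left bank: sample E, sample H, sample N, sample Q | the right bank: sample J]
3. Boatman goes to the right bank with sample N.  [the left bank: sample E, sample H, sample Q | the right bank: sample J, sample N]
4. Boatman goes back to the left bank alone.  [the left bank: sample E, sample H, sample Q | the right bank: sample J, sample N]
5. Boatman goes to the right bank with sample Q.  [the left bank: sample E, sample H | the right bank: sample J, sample N, sample Q]
6. Boatman goes back to the left bank alone.  [the left bank: sample E, sample H | the right bank: sample J, sample N, sample Q]
7. Boatman goes to the right bank with sample E.  [the left bank: sample H | the right bank: sample E, sample J, sample N, sample Q]
8. Boatman goes back to the left bank alone.  [the left bank: sample H | the right bank: sample E, sample J, sample N, sample Q]
9. Boatman goes to the right bank with sample H.  [the left bank: — | the right bank: sample E, sample H, sample J, sample N, sample Q]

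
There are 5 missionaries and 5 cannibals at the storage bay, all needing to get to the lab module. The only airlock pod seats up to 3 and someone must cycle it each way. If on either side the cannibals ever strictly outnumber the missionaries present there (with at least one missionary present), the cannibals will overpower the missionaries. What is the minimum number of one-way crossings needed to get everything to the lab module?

11

Counting alone: each trip to the lab module takes at most 3 across and each return brings at least 1 back, so after t trips out (and t−1 returns) at most 3t − (t−1) of the 10 are across; that first reaches 10 at t = 5, so at least 9 crossings are needed.
The safety rule pushes this higher. Following every safe sequence of crossings, the most of the 10 that can be at the lab module as the airlock pod arrives there on crossing 9 is 9 — never all 10.
So no plan with fewer than 11 crossings exists, and this one achieves 11:
1. 2 cannibals → the lab module.  (the storage bay: 5M 3C; the lab module: 0M 2C)
2. 1 cannibal ← the storage bay.  (the storage bay: 5M 4C; the lab module: 0M 1C)
3. 3 cannibals → the lab module.  (the storage bay: 5M 1C; the lab module: 0M 4C)
4. 1 cannibal ← the storage bay.  (the storage bay: 5M 2C; the lab module: 0M 3C)
5. 3 missionaries → the lab module.  (the storage bay: 2M 2C; the lab module: 3M 3C)
6. 1 missionary and 1 cannibal ← the storage bay.  (the storage bay: 3M 3C; the lab module: 2M 2C)
7. 3 missionaries → the lab module.  (the storage bay: 0M 3C; the lab module: 5M 2C)
8. 1 cannibal ← the storage bay.  (the storage bay: 0M 4C; the lab module: 5M 1C)
9. 2 cannibals → the lab module.  (the storage bay: 0M 2C; the lab module: 5M 3C)
10. 1 cannibal ← the storage bay.  (the storage bay: 0M 3C; the lab module: 5M 2C)
11. 3 cannibals → the lab module.  (the storage bay: 0M 0C; the lab module: 5M 5C)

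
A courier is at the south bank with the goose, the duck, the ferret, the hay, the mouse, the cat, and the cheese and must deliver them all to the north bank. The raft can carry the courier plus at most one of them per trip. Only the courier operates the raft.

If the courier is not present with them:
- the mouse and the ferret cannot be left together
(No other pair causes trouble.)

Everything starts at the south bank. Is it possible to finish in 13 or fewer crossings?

Yes

Yes — this plan uses 13 crossings (≤ 13):
1. Courier goes to the north bank with the ferret.  [the south bank: the cat, the cheese, the duck, the goose, the hay, the mouse | the north bank: the ferret]
2. Courier goes back to the south bank alone.  [the south bank: the cat, the cheese, the duck, the goose, the hay, the mouse | the north bank: the ferret]
3. Courier goes to the north bank with the goose.  [the south bank: the cat, the cheese, the duck, the hay, the mouse | the north bank: the ferret, the goose]
4. Courier goes back to the south bank alone.  [the south bank: the cat, the cheese, the duck, the hay, the mouse | the north bank: the ferret, the goose]
5. Courier goes to the north bank with the duck.  [the south bank: the cat, the cheese, the hay, the mouse | the north bank: the duck, the ferret, the goose]
6. Courier goes back to the south bank alone.  [the south bank: the cat, the cheese, the hay, the mouse | the north bank: the duck, the ferret, the goose]
7. Courier goes to the north bank with the hay.  [the south bank: the cat, the cheese, the mouse | the north bank: the duck, the ferret, the goose, the hay]
8. Courier goes back to the south bank alone.  [the south bank: the cat, the cheese, the mouse | the north bank: the duck, the ferret, the goose, the hay]
9. Courier goes to the north bank with the cat.  [the south bank: the cheese, the mouse | the north bank: the cat, the duck, the ferret, the goose, the hay]
10. Courier goes back to the south bank alone.  [the south bank: the cheese, the mouse | the north bank: the cat, the duck, the ferret, the goose, the hay]
11. Courier goes to the north bank with the cheese.  [the south bank: the mouse | the north bank: the cat, the cheese, the duck, the ferret, the goose, the hay]
12. Courier goes back to the south bank alone.  [the south bank: the mouse | the north bank: the cat, the cheese, the duck, the ferret, the goose, the hay]
13. Courier goes to the north bank with the mouse.  [the south bank: — | the north bank: the cat, the cheese, the duck, the ferret, the goose, the hay, the mouse]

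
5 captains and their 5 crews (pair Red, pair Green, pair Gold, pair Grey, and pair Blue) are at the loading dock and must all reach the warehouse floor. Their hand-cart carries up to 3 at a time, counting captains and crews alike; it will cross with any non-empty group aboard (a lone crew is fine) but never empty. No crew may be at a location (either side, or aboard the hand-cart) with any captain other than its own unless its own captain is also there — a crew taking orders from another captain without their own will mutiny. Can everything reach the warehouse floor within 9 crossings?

No

Counting alone: each trip to the warehouse floor takes at most 3 across and each return brings at least 1 back, so after t trips out (and t−1 returns) at most 3t − (t−1) of the 10 are across; that first reaches 10 at t = 5, so at least 9 crossings are needed.
The safety rule pushes this higher. Following every safe sequence of crossings, the most of the 10 that can be at the warehouse floor as the hand-cart arrives there on crossing 9 is 9 — never all 10.
So the move cannot be finished within 9 crossings. (The shortest complete plan takes 11:)
1. captain Red and crew Red cross → the warehouse floor.
2. captain Red crosses ← the loading dock.
3. crew Gold, crew Green, and crew Grey cross → the warehouse floor.
4. crew Red crosses ← the loading dock.
5. captain Gold, captain Green, and captain Grey cross → the warehouse floor.
6. captain Green and crew Green cross ← the loading dock.
7. captain Blue, captain Green, and captain Red cross → the warehouse floor.
8. crew Gold crosses ← the loading dock.
9. crew Green and crew Red cross → the warehouse floor.
10. crew Red crosses ← the loading dock.
11. crew Blue, crew Gold, and crew Red cross → the warehouse floor.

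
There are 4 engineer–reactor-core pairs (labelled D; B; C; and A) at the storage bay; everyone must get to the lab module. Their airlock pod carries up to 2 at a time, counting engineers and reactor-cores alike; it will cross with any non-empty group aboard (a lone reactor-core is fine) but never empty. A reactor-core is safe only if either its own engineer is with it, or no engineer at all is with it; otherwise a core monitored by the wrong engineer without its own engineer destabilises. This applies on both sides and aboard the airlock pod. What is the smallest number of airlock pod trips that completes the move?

impossible

Following every safe sequence of crossings from the start, the most of the 8 that can be at the lab module as the airlock pod arrives there on crossings 1, 3, 5 is 2, 3, 4 respectively; the best ever achieved is 4 of 8.
From crossing 7 on, no configuration arises that was not already reachable earlier: only 44 distinct safe configurations (who is on which side, and where the airlock pod is) can ever be reached, none of them has everyone across, and every continuation just revisits them. So no valid plan exists.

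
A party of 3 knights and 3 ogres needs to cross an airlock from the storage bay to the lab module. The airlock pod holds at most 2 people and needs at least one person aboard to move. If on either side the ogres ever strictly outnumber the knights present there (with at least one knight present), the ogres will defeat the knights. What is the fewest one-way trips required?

Counting alone: each trip to the lab module takes at most 2 across and each return brings at least 1 back, so after t trips out (and t−1 returns) at most 2t − (t−1) of the 6 are across; that first reaches 6 at t = 5, so at least 9 crossings are needed.
The safety rule pushes this higher. Following every safe sequence of crossings, the most of the 6 that can be at the lab module as the airlock pod arrives there on crossing 9 is 5 — never all 6.
So no plan with fewer than 11 crossings exists, and this one achieves 11:
1. 2 ogres → the lab module.  (the storage bay: 3K 1O; the lab module: 0K 2O)
2. 1 ogre ← the storage bay.  (the storage bay: 3K 2O; the lab module: 0K 1O)
3. 2 ogres → the lab module.  (the storage bay: 3K 0O; the lab module: 0K 3O)
4. 1 ogre ← the storage bay.  (the storage bay: 3K 1O; the lab module: 0K 2O)
5. 2 knights → the lab module.  (the storage bay: 1K 1O; the lab module: 2K 2O)
6. 1 knight and 1 ogre ← the storage bay.  (the storage bay: 2K 2O; the lab module: 1K 1O)
7. 2 knights → the lab module.  (the storage bay: 0K 2O; the lab module: 3K 1O)
8. 1 ogre ← the storage bay.  (the storage bay: 0K 3O; the lab module: 3K 0O)
9. 2 ogres → the lab module.  (the storage bay: 0K 1O; the lab module: 3K 2O)
10. 1 ogre ← the storage bay.  (the storage bay: 0K 2O; the lab module: 3K 1O)
11. 2 ogres → the lab module.  (the storage bay: 0K 0O; the lab module: 3K 3O)

11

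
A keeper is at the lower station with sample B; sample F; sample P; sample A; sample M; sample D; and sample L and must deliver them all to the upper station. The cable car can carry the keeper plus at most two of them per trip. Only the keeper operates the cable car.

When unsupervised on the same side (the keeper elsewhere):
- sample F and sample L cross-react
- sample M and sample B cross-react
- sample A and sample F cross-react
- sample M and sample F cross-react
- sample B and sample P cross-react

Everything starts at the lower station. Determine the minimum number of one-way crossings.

Counting alone: the keeper can take at most 2 across per trip to the upper station, so moving all 7 needs at least 4 loaded trips out, with a return between consecutive ones — at least 7 crossings.
The safety rule pushes this higher. Following every safe sequence of crossings, the most of the 7 that can be at the upper station as the cable car arrives there on crossing 7 is 6 — never all 7.
So no plan with fewer than 9 crossings exists, and this one achieves 9:
1. Keeper goes to the upper station with sample B and sample F.  [the lower station: sample A, sample D, sample L, sample M, sample P | the upper station: sample B, sample F]
2. Keeper goes back to the lower station alone.  [the lower station: sample A, sample D, sample L, sample M, sample P | the upper station: sample B, sample F]
3. Keeper goes to the upper station with sample P.  [the lower station: sample A, sample D, sample L, sample M | the upper station: sample B, sample F, sample P]
4. Keeper goes back to the lower station with sample B.  [the lower station: sample A, sample B, sample D, sample L, sample M | the upper station: sample F, sample P]
5. Keeper goes to the upper station with sample A and sample M.  [the lower station: sample B, sample D, sample L | the upper station: sample A, sample F, sample M, sample P]
6. Keeper goes back to the lower station with sample F.  [the lower station: sample B, sample D, sample F, sample L | the upper station: sample A, sample M, sample P]
7. Keeper goes to the upper station with sample D and sample L.  [the lower station: sample B, sample F | the upper station: sample A, sample D, sample L, sample M, sample P]
8. Keeper goes back to the lower station alone.  [the lower station: sample B, sample F | the upper station: sample A, sample D, sample L, sample M, sample P]
9. Keeper goes to the upper station with sample B and sample F.  [the lower station: — | the upper station: sample A, sample B, sample D, sample F, sample L, sample M, sample P]

9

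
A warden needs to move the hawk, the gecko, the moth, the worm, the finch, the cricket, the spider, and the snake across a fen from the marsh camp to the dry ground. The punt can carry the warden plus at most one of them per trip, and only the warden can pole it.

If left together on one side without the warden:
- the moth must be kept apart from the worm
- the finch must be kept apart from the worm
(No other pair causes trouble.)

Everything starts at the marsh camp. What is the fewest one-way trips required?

17

Counting alone: the warden can take at most 1 across per trip to the dry ground, so moving all 8 needs at least 8 loaded trips out, with a return between consecutive ones — at least 15 crossings.
The safety rule pushes this higher. Following every safe sequence of crossings, the most of the 8 that can be at the dry ground as the punt arrives there on crossing 15 is 7 — never all 8.
So no plan with fewer than 17 crossings exists, and this one achieves 17:
1. Warden goes to the dry ground with the worm.  [the marsh camp: the cricket, the finch, the gecko, the hawk, the moth, the snake, the spider | the dry ground: the worm]
2. Warden goes back to the marsh camp alone.  [the marsh camp: the cricket, the finch, the gecko, the hawk, the moth, the snake, the spider | the dry ground: the worm]
3. Warden goes to the dry ground with the hawk.  [the marsh camp: the cricket, the finch, the gecko, the moth, the snake, the spider | the dry ground: the hawk, the worm]
4. Warden goes back to the marsh camp alone.  [the marsh camp: the cricket, the finch, the gecko, the moth, the snake, the spider | the dry ground: the hawk, the worm]
5. Warden goes to the dry ground with the gecko.  [the marsh camp: the cricket, the finch, the moth, the snake, the spider | the dry ground: the gecko, the hawk, the worm]
6. Warden goes back to the marsh camp alone.  [the marsh camp: the cricket, the finch, the moth, the snake, the spider | the dry ground: the gecko, the hawk, the worm]
7. Warden goes to the dry ground with the moth.  [the marsh camp: the cricket, the finch, the snake, the spider | the dry ground: the gecko, the hawk, the moth, the worm]
8. Warden goes back to the marsh camp with the worm.  [the marsh camp: the cricket, the finch, the snake, the spider, the worm | the dry ground: the gecko, the hawk, the moth]
9. Warden goes to the dry ground with the finch.  [the marsh camp: the cricket, the snake, the spider, the worm | the dry ground: the finch, the gecko, the hawk, the moth]
10. Warden goes back to the marsh camp alone.  [the marsh camp: the cricket, the snake, the spider, the worm | the dry ground: the finch, the gecko, the hawk, the moth]
11. Warden goes to the dry ground with the cricket.  [the marsh camp: the snake, the spider, the worm | the dry ground: the cricket, the finch, the gecko, the hawk, the moth]
12. Warden goes back to the marsh camp alone.  [the marsh camp: the snake, the spider, the worm | the dry ground: the cricket, the finch, the gecko, the hawk, the moth]
13. Warden goes to the dry ground with the spider.  [the marsh camp: the snake, the worm | the dry ground: the cricket, the finch, the gecko, the hawk, the moth, the spider]
14. Warden goes back to the marsh camp alone.  [the marsh camp: the snake, the worm | the dry ground: the cricket, the finch, the gecko, the hawk, the moth, the spider]
15. Warden goes to the dry ground with the snake.  [the marsh camp: the worm | the dry ground: the cricket, the finch, the gecko, the hawk, the moth, the snake, the spider]
16. Warden goes back to the marsh camp alone.  [the marsh camp: the worm | the dry ground: the cricket, the finch, the gecko, the hawk, the moth, the snake, the spider]
17. Warden goes to the dry ground with the worm.  [the marsh camp: — | the dry ground: the cricket, the finch, the gecko, the hawk, the moth, the snake, the spider, the worm]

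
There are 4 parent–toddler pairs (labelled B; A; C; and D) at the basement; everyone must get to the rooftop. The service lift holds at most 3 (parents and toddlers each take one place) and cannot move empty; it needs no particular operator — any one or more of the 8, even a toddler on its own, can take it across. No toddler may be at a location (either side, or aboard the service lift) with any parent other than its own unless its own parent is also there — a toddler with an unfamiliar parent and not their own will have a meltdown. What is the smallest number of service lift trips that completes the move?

9

Counting alone: each trip to the rooftop takes at most 3 across and each return brings at least 1 back, so after t trips out (and t−1 returns) at most 3t − (t−1) of the 8 are across; that first reaches 8 at t = 4, so at least 7 crossings are needed.
The safety rule pushes this higher. Following every safe sequence of crossings, the most of the 8 that can be at the rooftop as the service lift arrives there on crossing 7 is 7 — never all 8.
So no plan with fewer than 9 crossings exists, and this one achieves 9:
1. parent B and toddler B cross → the rooftop.
2. parent B crosses ← the basement.
3. parent A, parent B, and toddler A cross → the rooftop.
4. parent B and toddler B cross ← the basement.
5. parent B, parent C, and parent D cross → the rooftop.
6. toddler A crosses ← the basement.
7. toddler A and toddler B cross → the rooftop.
8. toddler B crosses ← the basement.
9. toddler B, toddler C, and toddler D cross → the rooftop.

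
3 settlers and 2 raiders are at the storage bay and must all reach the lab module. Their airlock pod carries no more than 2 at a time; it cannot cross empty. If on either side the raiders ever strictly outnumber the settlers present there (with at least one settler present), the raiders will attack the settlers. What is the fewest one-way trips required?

7

Counting alone: each trip to the lab module takes at most 2 across and each return brings at least 1 back, so after t trips out (and t−1 returns) at most 2t − (t−1) of the 5 are across; that first reaches 5 at t = 4, so at least 7 crossings are needed.
The plan below uses exactly 7 crossings, so it is optimal:
1. 2 raiders → the lab module.  (the storage bay: 3S 0R; the lab module: 0S 2R)
2. 1 raider ← the storage bay.  (the storage bay: 3S 1R; the lab module: 0S 1R)
3. 2 settlers → the lab module.  (the storage bay: 1S 1R; the lab module: 2S 1R)
4. 1 settler ← the storage bay.  (the storage bay: 2S 1R; the lab module: 1S 1R)
5. 1 settler and 1 raider → the lab module.  (the storage bay: 1S 0R; the lab module: 2S 2R)
6. 1 raider ← the storage bay.  (the storage bay: 1S 1R; the lab module: 2S 1R)
7. 1 settler and 1 raider → the lab module.  (the storage bay: 0S 0R; the lab module: 3S 2R)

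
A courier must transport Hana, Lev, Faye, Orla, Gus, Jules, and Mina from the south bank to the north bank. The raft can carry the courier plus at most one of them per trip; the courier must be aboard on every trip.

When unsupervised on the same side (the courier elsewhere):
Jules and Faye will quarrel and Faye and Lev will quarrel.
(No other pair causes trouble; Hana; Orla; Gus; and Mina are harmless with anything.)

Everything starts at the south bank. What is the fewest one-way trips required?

Counting alone: the courier can take at most 1 across per trip to the north bank, so moving all 7 needs at least 7 loaded trips out, with a return between consecutive ones — at least 13 crossings.
The safety rule pushes this higher. Following every safe sequence of crossings, the most of the 7 that can be at the north bank as the raft arrives there on crossing 13 is 6 — never all 7.
So no plan with fewer than 15 crossings exists, and this one achieves 15:
1. Courier goes to the north bank with Faye.  [the south bank: Gus, Hana, Jules, Lev, Mina, Orla | the north bank: Faye]
2. Courier goes back to the south bank alone.  [the south bank: Gus, Hana, Jules, Lev, Mina, Orla | the north bank: Faye]
3. Courier goes to the north bank with Hana.  [the south bank: Gus, Jules, Lev, Mina, Orla | the north bank: Faye, Hana]
4. Courier goes back to the south bank alone.  [the south bank: Gus, Jules, Lev, Mina, Orla | the north bank: Faye, Hana]
5. Courier goes to the north bank with Lev.  [the south bank: Gus, Jules, Mina, Orla | the north bank: Faye, Hana, Lev]
6. Courier goes back to the south bank with Faye.  [the south bank: Faye, Gus, Jules, Mina, Orla | the north bank: Hana, Lev]
7. Courier goes to the north bank with Jules.  [the south bank: Faye, Gus, Mina, Orla | the north bank: Hana, Jules, Lev]
8. Courier goes back to the south bank alone.  [the south bank: Faye, Gus, Mina, Orla | the north bank: Hana, Jules, Lev]
9. Courier goes to the north bank with Orla.  [the south bank: Faye, Gus, Mina | the north bank: Hana, Jules, Lev, Orla]
10. Courier goes back to the south bank alone.  [the south bank: Faye, Gus, Mina | the north bank: Hana, Jules, Lev, Orla]
11. Courier goes to the north bank with Gus.  [the south bank: Faye, Mina | the north bank: Gus, Hana, Jules, Lev, Orla]
12. Courier goes back to the south bank alone.  [the south bank: Faye, Mina | the north bank: Gus, Hana, Jules, Lev, Orla]
13. Courier goes to the north bank with Mina.  [the south bank: Faye | the north bank: Gus, Hana, Jules, Lev, Mina, Orla]
14. Courier goes back to the south bank alone.  [the south bank: Faye | the north bank: Gus, Hana, Jules, Lev, Mina, Orla]
15. Courier goes to the north bank with Faye.  [the south bank: — | the north bank: Faye, Gus, Hana, Jules, Lev, Mina, Orla]

15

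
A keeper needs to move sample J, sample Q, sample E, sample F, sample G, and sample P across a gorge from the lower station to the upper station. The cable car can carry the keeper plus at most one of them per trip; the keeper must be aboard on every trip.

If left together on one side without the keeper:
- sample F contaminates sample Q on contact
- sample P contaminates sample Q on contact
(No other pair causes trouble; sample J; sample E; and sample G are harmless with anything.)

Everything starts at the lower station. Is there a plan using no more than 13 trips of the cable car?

Yes

Yes — this plan uses 13 crossings (≤ 13):
1. Keeper goes to the upper station with sample Q.  [the lower station: sample E, sample F, sample G, sample J, sample P | the upper station: sample Q]
2. Keeper goes back to the lower station alone.  [the lower station: sample E, sample F, sample G, sample J, sample P | the upper station: sample Q]
3. Keeper goes to the upper station with sample J.  [the lower station: sample E, sample F, sample G, sample P | the upper station: sample J, sample Q]
4. Keeper goes back to the lower station alone.  [the lower station: sample E, sample F, sample G, sample P | the upper station: sample J, sample Q]
5. Keeper goes to the upper station with sample E.  [the lower station: sample F, sample G, sample P | the upper station: sample E, sample J, sample Q]
6. Keeper goes back to the lower station alone.  [the lower station: sample F, sample G, sample P | the upper station: sample E, sample J, sample Q]
7. Keeper goes to the upper station with sample F.  [the lower station: sample G, sample P | the upper station: sample E, sample F, sample J, sample Q]
8. Keeper goes back to the lower station with sample Q.  [the lower station: sample G, sample P, sample Q | the upper station: sample E, sample F, sample J]
9. Keeper goes to the upper station with sample P.  [the lower station: sample G, sample Q | the upper station: sample E, sample F, sample J, sample P]
10. Keeper goes back to the lower station alone.  [the lower station: sample G, sample Q | the upper station: sample E, sample F, sample J, sample P]
11. Keeper goes to the upper station with sample G.  [the lower station: sample Q | the upper station: sample E, sample F, sample G, sample J, sample P]
12. Keeper goes back to the lower station alone.  [the lower station: sample Q | the upper station: sample E, sample F, sample G, sample J, sample P]
13. Keeper goes to the upper station with sample Q.  [the lower station: — | the upper station: sample E, sample F, sample G, sample J, sample P, sample Q]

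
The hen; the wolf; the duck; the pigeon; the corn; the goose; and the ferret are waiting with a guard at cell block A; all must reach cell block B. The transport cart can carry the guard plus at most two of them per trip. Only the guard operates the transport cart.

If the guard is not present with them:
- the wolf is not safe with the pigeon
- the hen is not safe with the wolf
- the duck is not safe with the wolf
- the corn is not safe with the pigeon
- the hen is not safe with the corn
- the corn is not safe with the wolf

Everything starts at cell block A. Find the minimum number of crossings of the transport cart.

11

Counting alone: the guard can take at most 2 across per trip to cell block B, so moving all 7 needs at least 4 loaded trips out, with a return between consecutive ones — at least 7 crossings.
The safety rule pushes this higher. Following every safe sequence of crossings, the most of the 7 that can be at cell block B as the transport cart arrives there on crossings 7, 9 is 5, 6 respectively — never all 7.
So no plan with fewer than 11 crossings exists, and this one achieves 11:
1. Guard goes to cell block B with the corn and the wolf.  [cell block A: the duck, the ferret, the goose, the hen, the pigeon | cell block B: the corn, the wolf]
2. Guard goes back to cell block A with the wolf.  [cell block A: the duck, the ferret, the goose, the hen, the pigeon, the wolf | cell block B: the corn]
3. Guard goes to cell block B with the duck and the wolf.  [cell block A: the ferret, the goose, the hen, the pigeon | cell block B: the corn, the duck, the wolf]
4. Guard goes back to cell block A with the wolf.  [cell block A: the ferret, the goose, the hen, the pigeon, the wolf | cell block B: the corn, the duck]
5. Guard goes to cell block B with the hen and the pigeon.  [cell block A: the ferret, the goose, the wolf | cell block B: the corn, the duck, the hen, the pigeon]
6. Guard goes back to cell block A with the corn.  [cell block A: the corn, the ferret, the goose, the wolf | cell block B: the duck, the hen, the pigeon]
7. Guard goes to cell block B with the goose and the wolf.  [cell block A: the corn, the ferret | cell block B: the duck, the goose, the hen, the pigeon, the wolf]
8. Guard goes back to cell block A with the wolf.  [cell block A: the corn, the ferret, the wolf | cell block B: the duck, the goose, the hen, the pigeon]
9. Guard goes to cell block B with the ferret and the wolf.  [cell block A: the corn | cell block B: the duck, the ferret, the goose, the hen, the pigeon, the wolf]
10. Guard goes back to cell block A with the wolf.  [cell block A: the corn, the wolf | cell block B: the duck, the ferret, the goose, the hen, the pigeon]
11. Guard goes to cell block B with the corn and the wolf.  [cell block A: — | cell block B: the corn, the duck, the ferret, the goose, the hen, the pigeon, the wolf]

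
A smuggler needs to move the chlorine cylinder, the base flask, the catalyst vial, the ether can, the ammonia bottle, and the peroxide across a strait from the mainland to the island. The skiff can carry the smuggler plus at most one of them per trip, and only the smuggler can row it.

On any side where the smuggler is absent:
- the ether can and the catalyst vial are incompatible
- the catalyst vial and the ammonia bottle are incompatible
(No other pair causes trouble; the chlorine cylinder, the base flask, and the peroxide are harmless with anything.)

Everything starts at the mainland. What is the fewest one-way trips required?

13

Counting alone: the smuggler can take at most 1 across per trip to the island, so moving all 6 needs at least 6 loaded trips out, with a return between consecutive ones — at least 11 crossings.
The safety rule pushes this higher. Following every safe sequence of crossings, the most of the 6 that can be at the island as the skiff arrives there on crossing 11 is 5 — never all 6.
So no plan with fewer than 13 crossings exists, and this one achieves 13:
1. Smuggler goes to the island with the catalyst vial.
2. Smuggler goes back to the mainland alone.
3. Smuggler goes to the island with the chlorine cylinder.
4. Smuggler goes back to the mainland alone.
5. Smuggler goes to the island with the base flask.
6. Smuggler goes back to the mainland alone.
7. Smuggler goes to the island with the ether can.
8. Smuggler goes back to the mainland with the catalyst vial.
9. Smuggler goes to the island with the ammonia bottle.
10. Smuggler goes back to the mainland alone.
11. Smuggler goes to the island with the peroxide.
12. Smuggler goes back to the mainland alone.
13. Smuggler goes to the island with the catalyst vial.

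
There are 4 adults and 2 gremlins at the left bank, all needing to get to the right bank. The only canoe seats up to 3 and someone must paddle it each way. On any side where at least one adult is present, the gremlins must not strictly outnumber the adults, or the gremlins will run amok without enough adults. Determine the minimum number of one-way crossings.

5

Counting alone: each trip to the right bank takes at most 3 across and each return brings at least 1 back, so after t trips out (and t−1 returns) at most 3t − (t−1) of the 6 are across; that first reaches 6 at t = 3, so at least 5 crossings are needed.
The plan below uses exactly 5 crossings, so it is optimal:
1. 2 gremlins → the right bank.  (the left bank: 4A 0G; the right bank: 0A 2G)
2. 1 gremlin ← the left bank.  (the left bank: 4A 1G; the right bank: 0A 1G)
3. 2 adults and 1 gremlin → the right bank.  (the left bank: 2A 0G; the right bank: 2A 2G)
4. 1 gremlin ← the left bank.  (the left bank: 2A 1G; the right bank: 2A 1G)
5. 2 adults and 1 gremlin → the right bank.  (the left bank: 0A 0G; the right bank: 4A 2G)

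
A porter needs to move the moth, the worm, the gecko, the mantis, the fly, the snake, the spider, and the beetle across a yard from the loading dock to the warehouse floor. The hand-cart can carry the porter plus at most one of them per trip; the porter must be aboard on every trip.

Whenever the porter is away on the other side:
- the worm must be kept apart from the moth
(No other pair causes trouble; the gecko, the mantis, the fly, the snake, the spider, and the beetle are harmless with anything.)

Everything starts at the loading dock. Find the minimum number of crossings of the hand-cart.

15

Counting alone: the porter can take at most 1 across per trip to the warehouse floor, so moving all 8 needs at least 8 loaded trips out, with a return between consecutive ones — at least 15 crossings.
The plan below uses exactly 15 crossings, so it is optimal:
1. Porter goes to the warehouse floor with the moth.  [the loading dock: the beetle, the fly, the gecko, the mantis, the snake, the spider, the worm | the warehouse floor: the moth]
2. Porter goes back to the loading dock alone.  [the loading dock: the beetle, the fly, the gecko, the mantis, the snake, the spider, the worm | the warehouse floor: the moth]
3. Porter goes to the warehouse floor with the gecko.  [the loading dock: the beetle, the fly, the mantis, the snake, the spider, the worm | the warehouse floor: the gecko, the moth]
4. Porter goes back to the loading dock alone.  [the loading dock: the beetle, the fly, the mantis, the snake, the spider, the worm | the warehouse floor: the gecko, the moth]
5. Porter goes to the warehouse floor with the mantis.  [the loading dock: the beetle, the fly, the snake, the spider, the worm | the warehouse floor: the gecko, the mantis, the moth]
6. Porter goes back to the loading dock alone.  [the loading dock: the beetle, the fly, the snake, the spider, the worm | the warehouse floor: the gecko, the mantis, the moth]
7. Porter goes to the warehouse floor with the fly.  [the loading dock: the beetle, the snake, the spider, the worm | the warehouse floor: the fly, the gecko, the mantis, the moth]
8. Porter goes back to the loading dock alone.  [the loading dock: the beetle, the snake, the spider, the worm | the warehouse floor: the fly, the gecko, the mantis, the moth]
9. Porter goes to the warehouse floor with the snake.  [the loading dock: the beetle, the spider, the worm | the warehouse floor: the fly, the gecko, the mantis, the moth, the snake]
10. Porter goes back to the loading dock alone.  [the loading dock: the beetle, the spider, the worm | the warehouse floor: the fly, the gecko, the mantis, the moth, the snake]
11. Porter goes to the warehouse floor with the spider.  [the loading dock: the beetle, the worm | the warehouse floor: the fly, the gecko, the mantis, the moth, the snake, the spider]
12. Porter goes back to the loading dock alone.  [the loading dock: the beetle, the worm | the warehouse floor: the fly, the gecko, the mantis, the moth, the snake, the spider]
13. Porter goes to the warehouse floor with the beetle.  [the loading dock: the worm | the warehouse floor: the beetle, the fly, the gecko, the mantis, the moth, the snake, the spider]
14. Porter goes back to the loading dock alone.  [the loading dock: the worm | the warehouse floor: the beetle, the fly, the gecko, the mantis, the moth, the snake, the spider]
15. Porter goes to the warehouse floor with the worm.  [the loading dock: — | the warehouse floor: the beetle, the fly, the gecko, the mantis, the moth, the snake, the spider, the worm]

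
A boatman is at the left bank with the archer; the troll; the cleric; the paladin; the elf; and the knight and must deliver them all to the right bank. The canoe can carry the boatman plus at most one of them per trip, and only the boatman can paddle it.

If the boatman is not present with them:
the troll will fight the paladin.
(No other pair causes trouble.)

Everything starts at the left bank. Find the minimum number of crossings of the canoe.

11

Counting alone: the boatman can take at most 1 across per trip to the right bank, so moving all 6 needs at least 6 loaded trips out, with a return between consecutive ones — at least 11 crossings.
The plan below uses exactly 11 crossings, so it is optimal:
1. Boatman goes to the right bank with the troll.  [the left bank: the archer, the cleric, the elf, the knight, the paladin | the right bank: the troll]
2. Boatman goes back to the left bank alone.  [the left bank: the archer, the cleric, the elf, the knight, the paladin | the right bank: the troll]
3. Boatman goes to the right bank with the archer.  [the left bank: the cleric, the elf, the knight, the paladin | the right bank: the archer, the troll]
4. Boatman goes back to the left bank alone.  [the left bank: the cleric, the elf, the knight, the paladin | the right bank: the archer, the troll]
5. Boatman goes to the right bank with the cleric.  [the left bank: the elf, the knight, the paladin | the right bank: the archer, the cleric, the troll]
6. Boatman goes back to the left bank alone.  [the left bank: the elf, the knight, the paladin | the right bank: the archer, the cleric, the troll]
7. Boatman goes to the right bank with the elf.  [the left bank: the knight, the paladin | the right bank: the archer, the cleric, the elf, the troll]
8. Boatman goes back to the left bank alone.  [the left bank: the knight, the paladin | the right bank: the archer, the cleric, the elf, the troll]
9. Boatman goes to the right bank with the knight.  [the left bank: the paladin | the right bank: the archer, the cleric, the elf, the knight, the troll]
10. Boatman goes back to the left bank alone.  [the left bank: the paladin | the right bank: the archer, the cleric, the elf, the knight, the troll]
11. Boatman goes to the right bank with the paladin.  [the left bank: — | the right bank: the archer, the cleric, the elf, the knight, the paladin, the troll]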